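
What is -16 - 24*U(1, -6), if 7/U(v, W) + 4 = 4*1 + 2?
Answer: -100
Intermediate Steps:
U(v, W) = 7/2 (U(v, W) = 7/(-4 + (4*1 + 2)) = 7/(-4 + (4 + 2)) = 7/(-4 + 6) = 7/2)
-16 - 24*U(1, -6) = -16 - 24*7/2 = -16 - 84 = -100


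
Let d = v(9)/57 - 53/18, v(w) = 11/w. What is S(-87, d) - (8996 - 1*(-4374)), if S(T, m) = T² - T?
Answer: -5714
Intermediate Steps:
d = -2999/1026 (d = (11/9)/57 - 53/18 = (11*(⅑))*(1/57) - 53*1/18 = (11/9)*(1/57) - 53/18 = 11/513 - 53/18 = -2999/1026 ≈ -2.9230)
S(-87, d) - (8996 - 1*(-4374)) = -87*(-1 - 87) - (8996 - 1*(-4374)) = -87*(-88) - (8996 + 4374) = 7656 - 1*13370 = 7656 - 13370 = -5714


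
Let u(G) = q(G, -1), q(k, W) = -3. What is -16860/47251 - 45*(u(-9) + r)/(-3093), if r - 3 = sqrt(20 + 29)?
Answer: -12421305/48715781 ≈ -0.25497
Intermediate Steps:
u(G) = -3
r = 10 (r = 3 + sqrt(20 + 29) = 3 + sqrt(49) = 3 + 7 = 10)
-16860/47251 - 45*(u(-9) + r)/(-3093) = -16860/47251 - 45*(-3 + 10)/(-3093) = -16860*1/47251 - 45*7*(-1/3093) = -16860/47251 - 315*(-1/3093) = -16860/47251 + 105/1031 = -12421305/48715781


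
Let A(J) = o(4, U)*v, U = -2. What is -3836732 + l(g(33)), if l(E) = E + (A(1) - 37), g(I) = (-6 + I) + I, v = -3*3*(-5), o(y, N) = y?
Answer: -3836529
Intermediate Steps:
v = 45 (v = -9*(-5) = 45)
A(J) = 180 (A(J) = 4*45 = 180)
g(I) = -6 + 2*I
l(E) = 143 + E (l(E) = E + (180 - 37) = E + 143 = 143 + E)
-3836732 + l(g(33)) = -3836732 + (143 + (-6 + 2*33)) = -3836732 + (143 + (-6 + 66)) = -3836732 + (143 + 60) = -3836732 + 203 = -3836529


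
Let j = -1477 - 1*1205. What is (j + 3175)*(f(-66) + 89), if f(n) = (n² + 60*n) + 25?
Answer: 251430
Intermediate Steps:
j = -2682 (j = -1477 - 1205 = -2682)
f(n) = 25 + n² + 60*n
(j + 3175)*(f(-66) + 89) = (-2682 + 3175)*((25 + (-66)² + 60*(-66)) + 89) = 493*((25 + 4356 - 3960) + 89) = 493*(421 + 89) = 493*510 = 251430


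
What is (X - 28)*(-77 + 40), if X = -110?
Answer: 5106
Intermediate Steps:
(X - 28)*(-77 + 40) = (-110 - 28)*(-77 + 40) = -138*(-37) = 5106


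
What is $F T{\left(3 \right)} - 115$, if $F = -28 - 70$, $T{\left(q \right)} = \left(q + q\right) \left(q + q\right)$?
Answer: $-3643$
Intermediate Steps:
$T{\left(q \right)} = 4 q^{2}$ ($T{\left(q \right)} = 2 q 2 q = 4 q^{2}$)
$F = -98$ ($F = -28 - 70 = -98$)
$F T{\left(3 \right)} - 115 = - 98 \cdot 4 \cdot 3^{2} - 115 = - 98 \cdot 4 \cdot 9 - 115 = \left(-98\right) 36 - 115 = -3528 - 115 = -3643$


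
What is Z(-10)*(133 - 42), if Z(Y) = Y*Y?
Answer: 9100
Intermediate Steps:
Z(Y) = Y²
Z(-10)*(133 - 42) = (-10)²*(133 - 42) = 100*91 = 9100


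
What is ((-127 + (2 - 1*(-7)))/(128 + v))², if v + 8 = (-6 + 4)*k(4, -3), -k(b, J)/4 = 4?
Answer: 3481/5776 ≈ 0.60267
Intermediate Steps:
k(b, J) = -16 (k(b, J) = -4*4 = -16)
v = 24 (v = -8 + (-6 + 4)*(-16) = -8 - 2*(-16) = -8 + 32 = 24)
((-127 + (2 - 1*(-7)))/(128 + v))² = ((-127 + (2 - 1*(-7)))/(128 + 24))² = ((-127 + (2 + 7))/152)² = ((-127 + 9)*(1/152))² = (-118*1/152)² = (-59/76)² = 3481/5776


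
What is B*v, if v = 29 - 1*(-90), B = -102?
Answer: -12138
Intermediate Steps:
v = 119 (v = 29 + 90 = 119)
B*v = -102*119 = -12138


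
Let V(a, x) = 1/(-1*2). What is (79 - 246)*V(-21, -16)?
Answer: 167/2 ≈ 83.500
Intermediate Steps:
V(a, x) = -½ (V(a, x) = 1/(-2) = -½)
(79 - 246)*V(-21, -16) = (79 - 246)*(-½) = -167*(-½) = 167/2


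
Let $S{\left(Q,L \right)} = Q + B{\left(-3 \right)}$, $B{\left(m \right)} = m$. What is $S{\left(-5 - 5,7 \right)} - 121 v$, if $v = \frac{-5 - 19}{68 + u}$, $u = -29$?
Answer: $\frac{799}{13} \approx 61.462$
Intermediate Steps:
$v = - \frac{8}{13}$ ($v = \frac{-5 - 19}{68 - 29} = - \frac{24}{39} = \left(-24\right) \frac{1}{39} = - \frac{8}{13} \approx -0.61539$)
$S{\left(Q,L \right)} = -3 + Q$ ($S{\left(Q,L \right)} = Q - 3 = -3 + Q$)
$S{\left(-5 - 5,7 \right)} - 121 v = \left(-3 - 10\right) - - \frac{968}{13} = \left(-3 - 10\right) + \frac{968}{13} = -13 + \frac{968}{13} = \frac{799}{13}$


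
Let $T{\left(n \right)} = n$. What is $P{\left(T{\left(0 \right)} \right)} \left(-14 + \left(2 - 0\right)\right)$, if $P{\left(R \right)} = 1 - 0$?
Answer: $-12$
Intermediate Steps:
$P{\left(R \right)} = 1$ ($P{\left(R \right)} = 1 + 0 = 1$)
$P{\left(T{\left(0 \right)} \right)} \left(-14 + \left(2 - 0\right)\right) = 1 \left(-14 + \left(2 - 0\right)\right) = 1 \left(-14 + \left(2 + 0\right)\right) = 1 \left(-14 + 2\right) = 1 \left(-12\right) = -12$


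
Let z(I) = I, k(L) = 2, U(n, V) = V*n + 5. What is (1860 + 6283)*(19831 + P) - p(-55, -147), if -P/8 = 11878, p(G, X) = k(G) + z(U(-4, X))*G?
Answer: -612263986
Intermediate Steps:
U(n, V) = 5 + V*n
p(G, X) = 2 + G*(5 - 4*X) (p(G, X) = 2 + (5 + X*(-4))*G = 2 + (5 - 4*X)*G = 2 + G*(5 - 4*X))
P = -95024 (P = -8*11878 = -95024)
(1860 + 6283)*(19831 + P) - p(-55, -147) = (1860 + 6283)*(19831 - 95024) - (2 - 55*(5 - 4*(-147))) = 8143*(-75193) - (2 - 55*(5 + 588)) = -612296599 - (2 - 55*593) = -612296599 - (2 - 32615) = -612296599 - 1*(-32613) = -612296599 + 32613 = -612263986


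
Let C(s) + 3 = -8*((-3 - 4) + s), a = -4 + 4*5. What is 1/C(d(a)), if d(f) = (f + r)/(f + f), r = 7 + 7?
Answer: 2/91 ≈ 0.021978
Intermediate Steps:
r = 14
a = 16 (a = -4 + 20 = 16)
d(f) = (14 + f)/(2*f) (d(f) = (f + 14)/(f + f) = (14 + f)/((2*f)) = (14 + f)*(1/(2*f)) = (14 + f)/(2*f))
C(s) = 53 - 8*s (C(s) = -3 - 8*((-3 - 4) + s) = -3 - 8*(-7 + s) = -3 + (56 - 8*s) = 53 - 8*s)
1/C(d(a)) = 1/(53 - 4*(14 + 16)/16) = 1/(53 - 4*30/16) = 1/(53 - 8*15/16) = 1/(53 - 15/2) = 1/(91/2) = 2/91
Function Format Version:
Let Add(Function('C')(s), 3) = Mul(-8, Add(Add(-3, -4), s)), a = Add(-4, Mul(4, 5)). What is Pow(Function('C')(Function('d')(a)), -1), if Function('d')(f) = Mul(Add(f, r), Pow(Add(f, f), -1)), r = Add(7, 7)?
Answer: Rational(2, 91) ≈ 0.021978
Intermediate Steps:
r = 14
a = 16 (a = Add(-4, 20) = 16)
Function('d')(f) = Mul(Rational(1, 2), Pow(f, -1), Add(14, f)) (Function('d')(f) = Mul(Add(f, 14), Pow(Add(f, f), -1)) = Mul(Add(14, f), Pow(Mul(2, f), -1)) = Mul(Add(14, f), Mul(Rational(1, 2), Pow(f, -1))) = Mul(Rational(1, 2), Pow(f, -1), Add(14, f)))
Function('C')(s) = Add(53, Mul(-8, s)) (Function('C')(s) = Add(-3, Mul(-8, Add(Add(-3, -4), s))) = Add(-3, Mul(-8, Add(-7, s))) = Add(-3, Add(56, Mul(-8, s))) = Add(53, Mul(-8, s)))
Pow(Function('C')(Function('d')(a)), -1) = Pow(Add(53, Mul(-8, Mul(Rational(1, 2), Pow(16, -1), Add(14, 16)))), -1) = Pow(Add(53, Mul(-8, Mul(Rational(1, 2), Rational(1, 16), 30))), -1) = Pow(Add(53, Mul(-8, Rational(15, 16))), -1) = Pow(Add(53, Rational(-15, 2)), -1) = Pow(Rational(91, 2), -1) = Rational(2, 91)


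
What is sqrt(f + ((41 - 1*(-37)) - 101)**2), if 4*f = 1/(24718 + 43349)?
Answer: sqrt(1089297173199)/45378 ≈ 23.000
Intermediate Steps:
f = 1/272268 (f = 1/(4*(24718 + 43349)) = (1/4)/68067 = (1/4)*(1/68067) = 1/272268 ≈ 3.6729e-6)
sqrt(f + ((41 - 1*(-37)) - 101)**2) = sqrt(1/272268 + ((41 - 1*(-37)) - 101)**2) = sqrt(1/272268 + ((41 + 37) - 101)**2) = sqrt(1/272268 + (78 - 101)**2) = sqrt(1/272268 + (-23)**2) = sqrt(1/272268 + 529) = sqrt(144029773/272268) = sqrt(1089297173199)/45378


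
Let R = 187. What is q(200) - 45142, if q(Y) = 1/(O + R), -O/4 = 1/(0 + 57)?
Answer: -480987953/10655 ≈ -45142.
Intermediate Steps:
O = -4/57 (O = -4/(0 + 57) = -4/57 ≈ -0.070175)
q(Y) = 57/10655 (q(Y) = 1/(-4/57 + 187) = 1/(10655/57) = 57/10655)
q(200) - 45142 = 57/10655 - 45142 = -480987953/10655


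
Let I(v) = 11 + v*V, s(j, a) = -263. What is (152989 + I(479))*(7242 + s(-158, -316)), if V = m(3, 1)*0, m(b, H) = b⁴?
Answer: 1067787000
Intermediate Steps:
V = 0 (V = 3⁴*0 = 81*0 = 0)
I(v) = 11 (I(v) = 11 + v*0 = 11 + 0 = 11)
(152989 + I(479))*(7242 + s(-158, -316)) = (152989 + 11)*(7242 - 263) = 153000*6979 = 1067787000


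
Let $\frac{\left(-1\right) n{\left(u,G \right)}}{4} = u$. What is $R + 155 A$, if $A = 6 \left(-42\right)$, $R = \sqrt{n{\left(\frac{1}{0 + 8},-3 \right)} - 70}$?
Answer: $-39060 + \frac{i \sqrt{282}}{2} \approx -39060.0 + 8.3964 i$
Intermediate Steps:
$n{\left(u,G \right)} = - 4 u$
$R = \frac{i \sqrt{282}}{2}$ ($R = \sqrt{- \frac{4}{0 + 8} - 70} = \sqrt{- \frac{4}{8} - 70} = \sqrt{\left(-4\right) \frac{1}{8} - 70} = \sqrt{- \frac{1}{2} - 70} = \sqrt{- \frac{141}{2}} = \frac{i \sqrt{282}}{2} \approx 8.3964 i$)
$A = -252$
$R + 155 A = \frac{i \sqrt{282}}{2} + 155 \left(-252\right) = \frac{i \sqrt{282}}{2} - 39060 = -39060 + \frac{i \sqrt{282}}{2}$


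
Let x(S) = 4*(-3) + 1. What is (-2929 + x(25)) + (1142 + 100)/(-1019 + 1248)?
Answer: -672018/229 ≈ -2934.6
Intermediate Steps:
x(S) = -11 (x(S) = -12 + 1 = -11)
(-2929 + x(25)) + (1142 + 100)/(-1019 + 1248) = (-2929 - 11) + (1142 + 100)/(-1019 + 1248) = -2940 + 1242/229 = -672018/229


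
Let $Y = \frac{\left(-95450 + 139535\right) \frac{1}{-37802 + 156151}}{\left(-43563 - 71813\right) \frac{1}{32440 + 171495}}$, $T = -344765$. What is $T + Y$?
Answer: $- \frac{4707648958711835}{13654634224} \approx -3.4477 \cdot 10^{5}$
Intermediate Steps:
$Y = - \frac{8990474475}{13654634224}$ ($Y = \frac{44085 \cdot \frac{1}{118349}}{\left(-115376\right) \frac{1}{203935}} = \frac{44085}{118349 \left(- \frac{115376}{203935}\right)} = \frac{44085}{118349} \left(- \frac{203935}{115376}\right) = - \frac{8990474475}{13654634224} \approx -0.65842$)
$T + Y = -344765 - \frac{8990474475}{13654634224} = - \frac{4707648958711835}{13654634224}$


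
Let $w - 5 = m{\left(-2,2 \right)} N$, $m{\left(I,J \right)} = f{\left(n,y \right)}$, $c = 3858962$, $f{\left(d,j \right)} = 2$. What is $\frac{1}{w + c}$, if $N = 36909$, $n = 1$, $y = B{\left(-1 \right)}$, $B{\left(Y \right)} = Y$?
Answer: $\frac{1}{3932785} \approx 2.5427 \cdot 10^{-7}$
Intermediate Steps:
$y = -1$
$m{\left(I,J \right)} = 2$
$w = 73823$ ($w = 5 + 2 \cdot 36909 = 5 + 73818 = 73823$)
$\frac{1}{w + c} = \frac{1}{73823 + 3858962} = \frac{1}{3932785}$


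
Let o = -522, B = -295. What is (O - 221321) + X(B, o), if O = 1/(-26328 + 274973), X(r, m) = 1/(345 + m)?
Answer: -9740373976433/44010165 ≈ -2.2132e+5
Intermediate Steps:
O = 1/248645 ≈ 4.0218e-6
(O - 221321) + X(B, o) = (1/248645 - 221321) + 1/(345 - 522) = -55030360044/248645 + 1/(-177) = -55030360044/248645 - 1/177 = -9740373976433/44010165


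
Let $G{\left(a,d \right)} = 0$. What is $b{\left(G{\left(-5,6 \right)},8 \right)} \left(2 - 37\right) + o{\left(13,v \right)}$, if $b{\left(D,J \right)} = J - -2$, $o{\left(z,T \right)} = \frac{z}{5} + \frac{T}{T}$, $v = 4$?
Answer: $- \frac{1732}{5} \approx -346.4$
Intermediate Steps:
$o{\left(z,T \right)} = 1 + \frac{z}{5}$ ($o{\left(z,T \right)} = z \frac{1}{5} + 1 = \frac{z}{5} + 1 = 1 + \frac{z}{5}$)
$b{\left(D,J \right)} = 2 + J$ ($b{\left(D,J \right)} = J + 2 = 2 + J$)
$b{\left(G{\left(-5,6 \right)},8 \right)} \left(2 - 37\right) + o{\left(13,v \right)} = \left(2 + 8\right) \left(2 - 37\right) + \left(1 + \frac{1}{5} \cdot 13\right) = 10 \left(-35\right) + \left(1 + \frac{13}{5}\right) = -350 + \frac{18}{5} = - \frac{1732}{5}$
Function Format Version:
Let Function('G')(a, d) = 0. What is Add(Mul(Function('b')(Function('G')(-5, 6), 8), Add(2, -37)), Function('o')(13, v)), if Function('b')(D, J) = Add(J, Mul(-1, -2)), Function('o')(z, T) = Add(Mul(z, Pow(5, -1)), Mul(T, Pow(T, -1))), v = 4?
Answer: Rational(-1732, 5) ≈ -346.40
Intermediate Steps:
Function('o')(z, T) = Add(1, Mul(Rational(1, 5), z)) (Function('o')(z, T) = Add(Mul(z, Rational(1, 5)), 1) = Add(Mul(Rational(1, 5), z), 1) = Add(1, Mul(Rational(1, 5), z)))
Function('b')(D, J) = Add(2, J) (Function('b')(D, J) = Add(J, 2) = Add(2, J))
Add(Mul(Function('b')(Function('G')(-5, 6), 8), Add(2, -37)), Function('o')(13, v)) = Add(Mul(Add(2, 8), Add(2, -37)), Add(1, Mul(Rational(1, 5), 13))) = Add(Mul(10, -35), Add(1, Rational(13, 5))) = Add(-350, Rational(18, 5)) = Rational(-1732, 5)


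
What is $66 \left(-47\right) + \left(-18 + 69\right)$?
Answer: $-3051$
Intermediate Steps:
$66 \left(-47\right) + \left(-18 + 69\right) = -3102 + 51 = -3051$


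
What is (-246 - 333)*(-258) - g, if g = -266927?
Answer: 416309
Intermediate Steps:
(-246 - 333)*(-258) - g = (-246 - 333)*(-258) - 1*(-266927) = -579*(-258) + 266927 = 149382 + 266927 = 416309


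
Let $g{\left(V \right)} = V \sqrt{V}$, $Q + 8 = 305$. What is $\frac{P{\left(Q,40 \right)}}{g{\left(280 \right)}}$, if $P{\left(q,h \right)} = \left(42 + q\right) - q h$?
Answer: $- \frac{11541 \sqrt{70}}{39200} \approx -2.4632$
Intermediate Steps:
$Q = 297$ ($Q = -8 + 305 = 297$)
$g{\left(V \right)} = V^{\frac{3}{2}}$
$P{\left(q,h \right)} = 42 + q - h q$ ($P{\left(q,h \right)} = \left(42 + q\right) - h q = 42 + q - h q$)
$\frac{P{\left(Q,40 \right)}}{g{\left(280 \right)}} = \frac{42 + 297 - 40 \cdot 297}{280^{\frac{3}{2}}} = \frac{42 + 297 - 11880}{560 \sqrt{70}} = - 11541 \frac{\sqrt{70}}{39200} = - \frac{11541 \sqrt{70}}{39200}$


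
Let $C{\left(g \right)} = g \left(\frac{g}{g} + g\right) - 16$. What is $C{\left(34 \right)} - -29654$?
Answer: $30828$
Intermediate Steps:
$C{\left(g \right)} = -16 + g \left(1 + g\right)$ ($C{\left(g \right)} = g \left(1 + g\right) - 16 = -16 + g \left(1 + g\right)$)
$C{\left(34 \right)} - -29654 = \left(-16 + 34 + 34^{2}\right) - -29654 = \left(-16 + 34 + 1156\right) + 29654 = 1174 + 29654 = 30828$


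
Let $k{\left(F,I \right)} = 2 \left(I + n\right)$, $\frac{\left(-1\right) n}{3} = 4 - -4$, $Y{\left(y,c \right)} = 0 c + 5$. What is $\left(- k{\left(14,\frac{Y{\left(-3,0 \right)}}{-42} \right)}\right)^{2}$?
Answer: $\frac{1026169}{441} \approx 2326.9$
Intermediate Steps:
$Y{\left(y,c \right)} = 5$ ($Y{\left(y,c \right)} = 0 + 5 = 5$)
$n = -24$ ($n = - 3 \left(4 - -4\right) = - 3 \left(4 + 4\right) = \left(-3\right) 8 = -24$)
$k{\left(F,I \right)} = -48 + 2 I$ ($k{\left(F,I \right)} = 2 \left(I - 24\right) = 2 \left(-24 + I\right) = -48 + 2 I$)
$\left(- k{\left(14,\frac{Y{\left(-3,0 \right)}}{-42} \right)}\right)^{2} = \left(- (-48 + 2 \frac{5}{-42})\right)^{2} = \left(- (-48 + 2 \cdot 5 \left(- \frac{1}{42}\right))\right)^{2} = \left(- (-48 + 2 \left(- \frac{5}{42}\right))\right)^{2} = \left(- (-48 - \frac{5}{21})\right)^{2} = \left(\left(-1\right) \left(- \frac{1013}{21}\right)\right)^{2} = \left(\frac{1013}{21}\right)^{2} = \frac{1026169}{441}$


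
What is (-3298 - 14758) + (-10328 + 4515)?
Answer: -23869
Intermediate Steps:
(-3298 - 14758) + (-10328 + 4515) = -18056 - 5813 = -23869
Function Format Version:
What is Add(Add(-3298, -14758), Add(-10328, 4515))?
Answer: -23869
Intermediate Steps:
Add(Add(-3298, -14758), Add(-10328, 4515)) = Add(-18056, -5813) = -23869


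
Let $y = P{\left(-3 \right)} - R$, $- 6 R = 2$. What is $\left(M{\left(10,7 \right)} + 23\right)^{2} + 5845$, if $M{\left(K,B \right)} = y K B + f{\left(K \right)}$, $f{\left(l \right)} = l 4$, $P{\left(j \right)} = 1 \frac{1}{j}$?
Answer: $9814$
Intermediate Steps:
$R = - \frac{1}{3}$ ($R = \left(- \frac{1}{6}\right) 2 = - \frac{1}{3} \approx -0.33333$)
$P{\left(j \right)} = \frac{1}{j}$
$y = 0$ ($y = \frac{1}{-3} - - \frac{1}{3} = - \frac{1}{3} + \frac{1}{3} = 0$)
$f{\left(l \right)} = 4 l$
$M{\left(K,B \right)} = 4 K$ ($M{\left(K,B \right)} = 0 K B + 4 K = 0 B + 4 K = 0 + 4 K = 4 K$)
$\left(M{\left(10,7 \right)} + 23\right)^{2} + 5845 = \left(4 \cdot 10 + 23\right)^{2} + 5845 = \left(40 + 23\right)^{2} + 5845 = 63^{2} + 5845 = 3969 + 5845 = 9814$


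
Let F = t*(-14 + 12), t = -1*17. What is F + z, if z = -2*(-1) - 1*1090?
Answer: -1054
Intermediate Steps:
t = -17
z = -1088 (z = 2 - 1090 = -1088)
F = 34 (F = -17*(-14 + 12) = -17*(-2) = 34)
F + z = 34 - 1088 = -1054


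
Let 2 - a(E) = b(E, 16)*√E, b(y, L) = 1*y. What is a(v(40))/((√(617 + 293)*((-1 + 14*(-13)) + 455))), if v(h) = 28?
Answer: -7*√130/4420 + √910/123760 ≈ -0.017813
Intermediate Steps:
b(y, L) = y
a(E) = 2 - E^(3/2) (a(E) = 2 - E*√E = 2 - E^(3/2))
a(v(40))/((√(617 + 293)*((-1 + 14*(-13)) + 455))) = (2 - 28^(3/2))/((√(617 + 293)*((-1 + 14*(-13)) + 455))) = (2 - 56*√7)/((√910*((-1 - 182) + 455))) = (2 - 56*√7)/((√910*(-183 + 455))) = (2 - 56*√7)/((√910*272)) = (2 - 56*√7)/((272*√910)) = (2 - 56*√7)*(√910/247520) = √910*(2 - 56*√7)/247520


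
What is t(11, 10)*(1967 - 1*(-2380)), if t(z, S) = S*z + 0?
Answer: 478170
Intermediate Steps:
t(z, S) = S*z
t(11, 10)*(1967 - 1*(-2380)) = (10*11)*(1967 - 1*(-2380)) = 110*(1967 + 2380) = 110*4347 = 478170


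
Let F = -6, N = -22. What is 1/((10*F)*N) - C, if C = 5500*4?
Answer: -29039999/1320 ≈ -22000.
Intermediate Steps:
C = 22000
1/((10*F)*N) - C = 1/((10*(-6))*(-22)) - 1*22000 = 1/(-60*(-22)) - 22000 = 1/1320 - 22000 = -29039999/1320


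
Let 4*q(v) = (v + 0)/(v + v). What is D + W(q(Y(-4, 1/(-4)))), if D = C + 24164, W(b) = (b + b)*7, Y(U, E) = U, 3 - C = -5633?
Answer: 119207/4 ≈ 29802.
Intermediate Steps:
C = 5636 (C = 3 - 1*(-5633) = 3 + 5633 = 5636)
q(v) = ⅛ (q(v) = ((v + 0)/(v + v))/4 = (v/((2*v)))/4 = (v*(1/(2*v)))/4 = (¼)*(½) = ⅛)
W(b) = 14*b (W(b) = (2*b)*7 = 14*b)
D = 29800 (D = 5636 + 24164 = 29800)
D + W(q(Y(-4, 1/(-4)))) = 29800 + 14*(⅛) = 29800 + 7/4 = 119207/4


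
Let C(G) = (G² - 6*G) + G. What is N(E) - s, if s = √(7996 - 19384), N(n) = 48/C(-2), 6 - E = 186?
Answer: 24/7 - 2*I*√2847 ≈ 3.4286 - 106.71*I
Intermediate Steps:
E = -180 (E = 6 - 1*186 = 6 - 186 = -180)
C(G) = G² - 5*G
N(n) = 24/7 (N(n) = 48/((-2*(-5 - 2))) = 48/((-2*(-7))) = 48/14 = 48*(1/14) = 24/7)
s = 2*I*√2847 (s = √(-11388) = 2*I*√2847 ≈ 106.71*I)
N(E) - s = 24/7 - 2*I*√2847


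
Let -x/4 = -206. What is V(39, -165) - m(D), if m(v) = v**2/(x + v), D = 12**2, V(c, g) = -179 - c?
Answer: -28970/121 ≈ -239.42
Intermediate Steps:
x = 824 (x = -4*(-206) = 824)
D = 144
m(v) = v**2/(824 + v)
V(39, -165) - m(D) = (-179 - 1*39) - 144**2/(824 + 144) = (-179 - 39) - 20736/968 = -218 - 20736/968 = -218 - 1*2592/121 = -218 - 2592/121 = -28970/121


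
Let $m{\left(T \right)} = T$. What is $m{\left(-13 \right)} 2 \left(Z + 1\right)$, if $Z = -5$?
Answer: $104$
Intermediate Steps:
$m{\left(-13 \right)} 2 \left(Z + 1\right) = - 13 \cdot 2 \left(-5 + 1\right) = - 13 \cdot 2 \left(-4\right) = \left(-13\right) \left(-8\right) = 104$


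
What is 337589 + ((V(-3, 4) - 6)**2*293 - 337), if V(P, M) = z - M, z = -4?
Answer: 394680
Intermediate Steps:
V(P, M) = -4 - M
337589 + ((V(-3, 4) - 6)**2*293 - 337) = 337589 + (((-4 - 1*4) - 6)**2*293 - 337) = 337589 + (((-4 - 4) - 6)**2*293 - 337) = 337589 + ((-8 - 6)**2*293 - 337) = 337589 + ((-14)**2*293 - 337) = 337589 + (196*293 - 337) = 337589 + (57428 - 337) = 337589 + 57091 = 394680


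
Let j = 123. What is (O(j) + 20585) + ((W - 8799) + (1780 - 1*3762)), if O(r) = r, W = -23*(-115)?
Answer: 12572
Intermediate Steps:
W = 2645
(O(j) + 20585) + ((W - 8799) + (1780 - 1*3762)) = (123 + 20585) + ((2645 - 8799) + (1780 - 1*3762)) = 20708 + (-6154 + (1780 - 3762)) = 20708 + (-6154 - 1982) = 20708 - 8136 = 12572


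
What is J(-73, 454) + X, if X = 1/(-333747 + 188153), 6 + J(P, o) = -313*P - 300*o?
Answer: -16504099059/145594 ≈ -1.1336e+5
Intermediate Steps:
J(P, o) = -6 - 313*P - 300*o (J(P, o) = -6 + (-313*P - 300*o) = -6 - 313*P - 300*o)
X = -1/145594 (X = 1/(-145594) = -1/145594 ≈ -6.8684e-6)
J(-73, 454) + X = (-6 - 313*(-73) - 300*454) - 1/145594 = (-6 + 22849 - 136200) - 1/145594 = -113357 - 1/145594 = -16504099059/145594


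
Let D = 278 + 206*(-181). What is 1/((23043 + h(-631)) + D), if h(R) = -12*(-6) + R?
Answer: -1/14524 ≈ -6.8852e-5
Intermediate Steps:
h(R) = 72 + R
D = -37008 (D = 278 - 37286 = -37008)
1/((23043 + h(-631)) + D) = 1/((23043 + (72 - 631)) - 37008) = 1/((23043 - 559) - 37008) = 1/(22484 - 37008) = 1/(-14524) = -1/14524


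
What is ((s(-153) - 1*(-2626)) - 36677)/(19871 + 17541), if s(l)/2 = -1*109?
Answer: -34269/37412 ≈ -0.91599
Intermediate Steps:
s(l) = -218 (s(l) = 2*(-1*109) = 2*(-109) = -218)
((s(-153) - 1*(-2626)) - 36677)/(19871 + 17541) = ((-218 - 1*(-2626)) - 36677)/(19871 + 17541) = ((-218 + 2626) - 36677)/37412 = (2408 - 36677)*(1/37412) = -34269*1/37412 = -34269/37412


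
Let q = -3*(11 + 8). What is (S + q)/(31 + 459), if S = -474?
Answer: -531/490 ≈ -1.0837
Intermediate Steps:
q = -57 (q = -3*19 = -57)
(S + q)/(31 + 459) = (-474 - 57)/(31 + 459) = -531/490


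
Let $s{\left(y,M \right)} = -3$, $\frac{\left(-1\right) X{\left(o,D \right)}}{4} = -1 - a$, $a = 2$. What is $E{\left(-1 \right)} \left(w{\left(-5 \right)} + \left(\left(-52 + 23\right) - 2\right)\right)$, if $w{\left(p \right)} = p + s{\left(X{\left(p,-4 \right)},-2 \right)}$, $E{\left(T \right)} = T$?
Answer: $39$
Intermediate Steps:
$X{\left(o,D \right)} = 12$ ($X{\left(o,D \right)} = - 4 \left(-1 - 2\right) = \left(-4\right) \left(-3\right) = 12$)
$w{\left(p \right)} = -3 + p$ ($w{\left(p \right)} = p - 3 = -3 + p$)
$E{\left(-1 \right)} \left(w{\left(-5 \right)} + \left(\left(-52 + 23\right) - 2\right)\right) = - (\left(-3 - 5\right) + \left(\left(-52 + 23\right) - 2\right)) = - (-8 - 31) = \left(-1\right) \left(-39\right) = 39$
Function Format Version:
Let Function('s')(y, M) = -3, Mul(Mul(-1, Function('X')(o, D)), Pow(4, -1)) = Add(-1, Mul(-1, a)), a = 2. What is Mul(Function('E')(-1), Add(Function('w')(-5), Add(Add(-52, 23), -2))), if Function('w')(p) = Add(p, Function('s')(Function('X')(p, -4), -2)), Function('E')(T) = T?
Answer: 39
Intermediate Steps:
Function('X')(o, D) = 12 (Function('X')(o, D) = Mul(-4, Add(-1, Mul(-1, 2))) = Mul(-4, Add(-1, -2)) = Mul(-4, -3) = 12)
Function('w')(p) = Add(-3, p) (Function('w')(p) = Add(p, -3) = Add(-3, p))
Mul(Function('E')(-1), Add(Function('w')(-5), Add(Add(-52, 23), -2))) = Mul(-1, Add(Add(-3, -5), Add(Add(-52, 23), -2))) = Mul(-1, Add(-8, Add(-29, -2))) = Mul(-1, Add(-8, -31)) = Mul(-1, -39) = 39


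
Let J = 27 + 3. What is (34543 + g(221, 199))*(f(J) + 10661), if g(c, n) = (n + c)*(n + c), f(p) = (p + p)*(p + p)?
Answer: 3008258123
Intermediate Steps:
J = 30
f(p) = 4*p**2 (f(p) = (2*p)*(2*p) = 4*p**2)
g(c, n) = (c + n)**2 (g(c, n) = (c + n)*(c + n) = (c + n)**2)
(34543 + g(221, 199))*(f(J) + 10661) = (34543 + (221 + 199)**2)*(4*30**2 + 10661) = (34543 + 420**2)*(4*900 + 10661) = (34543 + 176400)*(3600 + 10661) = 210943*14261 = 3008258123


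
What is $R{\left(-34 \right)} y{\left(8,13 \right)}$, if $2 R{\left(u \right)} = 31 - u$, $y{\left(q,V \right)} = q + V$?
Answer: $\frac{1365}{2} \approx 682.5$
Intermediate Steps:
$y{\left(q,V \right)} = V + q$
$R{\left(u \right)} = \frac{31}{2} - \frac{u}{2}$ ($R{\left(u \right)} = \frac{31 - u}{2} = \frac{31}{2} - \frac{u}{2}$)
$R{\left(-34 \right)} y{\left(8,13 \right)} = \left(\frac{31}{2} - -17\right) \left(13 + 8\right) = \left(\frac{31}{2} + 17\right) 21 = \frac{65}{2} \cdot 21 = \frac{1365}{2}$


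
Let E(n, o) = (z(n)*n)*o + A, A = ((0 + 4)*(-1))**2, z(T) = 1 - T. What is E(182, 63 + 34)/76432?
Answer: -1597679/38216 ≈ -41.807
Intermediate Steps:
A = 16 (A = (4*(-1))**2 = (-4)**2 = 16)
E(n, o) = 16 + n*o*(1 - n) (E(n, o) = ((1 - n)*n)*o + 16 = (n*(1 - n))*o + 16 = n*o*(1 - n) + 16 = 16 + n*o*(1 - n))
E(182, 63 + 34)/76432 = (16 - 1*182*(63 + 34)*(-1 + 182))/76432 = (16 - 1*182*97*181)*(1/76432) = (16 - 3195374)*(1/76432) = -3195358*1/76432 = -1597679/38216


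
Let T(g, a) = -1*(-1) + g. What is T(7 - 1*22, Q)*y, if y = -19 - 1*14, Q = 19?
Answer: 462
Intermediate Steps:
y = -33 (y = -19 - 14 = -33)
T(g, a) = 1 + g
T(7 - 1*22, Q)*y = (1 + (7 - 1*22))*(-33) = (1 + (7 - 22))*(-33) = (1 - 15)*(-33) = -14*(-33) = 462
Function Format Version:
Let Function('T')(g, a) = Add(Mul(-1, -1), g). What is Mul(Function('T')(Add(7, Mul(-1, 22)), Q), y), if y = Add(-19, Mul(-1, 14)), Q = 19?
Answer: 462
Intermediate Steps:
y = -33 (y = Add(-19, -14) = -33)
Function('T')(g, a) = Add(1, g)
Mul(Function('T')(Add(7, Mul(-1, 22)), Q), y) = Mul(Add(1, Add(7, Mul(-1, 22))), -33) = Mul(Add(1, Add(7, -22)), -33) = Mul(Add(1, -15), -33) = Mul(-14, -33) = 462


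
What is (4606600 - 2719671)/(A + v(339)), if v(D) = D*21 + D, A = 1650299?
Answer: 1886929/1657757 ≈ 1.1382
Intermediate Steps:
v(D) = 22*D (v(D) = 21*D + D = 22*D)
(4606600 - 2719671)/(A + v(339)) = (4606600 - 2719671)/(1650299 + 22*339) = 1886929/(1650299 + 7458) = 1886929/1657757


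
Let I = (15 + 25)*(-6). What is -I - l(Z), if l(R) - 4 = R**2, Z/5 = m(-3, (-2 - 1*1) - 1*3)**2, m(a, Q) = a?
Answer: -1789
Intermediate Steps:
I = -240 (I = 40*(-6) = -240)
Z = 45 (Z = 5*(-3)**2 = 5*9 = 45)
l(R) = 4 + R**2
-I - l(Z) = -1*(-240) - (4 + 45**2) = 240 - (4 + 2025) = 240 - 1*2029 = 240 - 2029 = -1789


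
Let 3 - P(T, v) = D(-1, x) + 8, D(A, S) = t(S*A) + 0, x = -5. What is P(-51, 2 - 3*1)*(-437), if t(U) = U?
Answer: 4370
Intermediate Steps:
D(A, S) = A*S (D(A, S) = S*A + 0 = A*S + 0 = A*S)
P(T, v) = -10 (P(T, v) = 3 - (-1*(-5) + 8) = 3 - (5 + 8) = 3 - 1*13 = 3 - 13 = -10)
P(-51, 2 - 3*1)*(-437) = -10*(-437) = 4370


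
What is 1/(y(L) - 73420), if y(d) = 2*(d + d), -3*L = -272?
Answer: -3/219172 ≈ -1.3688e-5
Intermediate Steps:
L = 272/3 (L = -⅓*(-272) = 272/3 ≈ 90.667)
y(d) = 4*d (y(d) = 2*(2*d) = 4*d)
1/(y(L) - 73420) = 1/(4*(272/3) - 73420) = 1/(1088/3 - 73420) = 1/(-219172/3) = -3/219172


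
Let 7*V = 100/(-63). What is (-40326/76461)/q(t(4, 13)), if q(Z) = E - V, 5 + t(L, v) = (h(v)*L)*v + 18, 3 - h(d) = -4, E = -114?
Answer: 38493/8303797 ≈ 0.0046356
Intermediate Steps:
h(d) = 7 (h(d) = 3 - 1*(-4) = 3 + 4 = 7)
t(L, v) = 13 + 7*L*v (t(L, v) = -5 + ((7*L)*v + 18) = -5 + (7*L*v + 18) = -5 + (18 + 7*L*v) = 13 + 7*L*v)
V = -100/441 (V = (100/(-63))/7 = (100*(-1/63))/7 = (⅐)*(-100/63) = -100/441 ≈ -0.22676)
q(Z) = -50174/441 (q(Z) = -114 - 1*(-100/441) = -114 + 100/441 = -50174/441)
(-40326/76461)/q(t(4, 13)) = (-40326/76461)/(-50174/441) = -40326*1/76461*(-441/50174) = -1222/2317*(-441/50174) = 38493/8303797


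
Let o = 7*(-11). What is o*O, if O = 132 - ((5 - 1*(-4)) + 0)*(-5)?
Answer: -13629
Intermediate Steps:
o = -77
O = 177 (O = 132 - ((5 + 4) + 0)*(-5) = 132 - (9 + 0)*(-5) = 132 - 9*(-5) = 132 - 1*(-45) = 132 + 45 = 177)
o*O = -77*177 = -13629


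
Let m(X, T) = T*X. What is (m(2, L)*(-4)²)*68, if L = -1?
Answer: -2176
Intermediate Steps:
(m(2, L)*(-4)²)*68 = (-1*2*(-4)²)*68 = -2*16*68 = -32*68 = -2176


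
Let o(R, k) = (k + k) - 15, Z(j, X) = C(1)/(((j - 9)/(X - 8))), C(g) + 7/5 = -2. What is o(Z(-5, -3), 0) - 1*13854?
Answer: -13869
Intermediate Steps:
C(g) = -17/5 (C(g) = -7/5 - 2 = -17/5)
Z(j, X) = -17*(-8 + X)/(5*(-9 + j)) (Z(j, X) = -17*(X - 8)/(j - 9)/5 = -17*(-8 + X)/(-9 + j)/5 = -17*(-8 + X)/(5*(-9 + j)))
o(R, k) = -15 + 2*k (o(R, k) = 2*k - 15 = -15 + 2*k)
o(Z(-5, -3), 0) - 1*13854 = (-15 + 2*0) - 1*13854 = (-15 + 0) - 13854 = -15 - 13854 = -13869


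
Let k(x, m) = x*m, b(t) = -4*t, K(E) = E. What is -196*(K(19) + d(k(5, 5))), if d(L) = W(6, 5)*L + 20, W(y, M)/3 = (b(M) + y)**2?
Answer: -2888844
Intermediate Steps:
k(x, m) = m*x
W(y, M) = 3*(y - 4*M)**2 (W(y, M) = 3*(-4*M + y)**2 = 3*(y - 4*M)**2)
d(L) = 20 + 588*L (d(L) = (3*(-1*6 + 4*5)**2)*L + 20 = (3*(-6 + 20)**2)*L + 20 = (3*14**2)*L + 20 = (3*196)*L + 20 = 588*L + 20 = 20 + 588*L)
-196*(K(19) + d(k(5, 5))) = -196*(19 + (20 + 588*(5*5))) = -196*(19 + (20 + 588*25)) = -196*(19 + (20 + 14700)) = -196*(19 + 14720) = -196*14739 = -2888844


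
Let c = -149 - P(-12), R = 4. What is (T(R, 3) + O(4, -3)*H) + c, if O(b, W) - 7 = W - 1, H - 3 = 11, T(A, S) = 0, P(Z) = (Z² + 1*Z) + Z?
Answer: -227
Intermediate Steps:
P(Z) = Z² + 2*Z (P(Z) = (Z² + Z) + Z = (Z + Z²) + Z = Z² + 2*Z)
H = 14 (H = 3 + 11 = 14)
O(b, W) = 6 + W (O(b, W) = 7 + (W - 1) = 7 + (-1 + W) = 6 + W)
c = -269 (c = -149 - (-12)*(2 - 12) = -149 - (-12)*(-10) = -149 - 1*120 = -149 - 120 = -269)
(T(R, 3) + O(4, -3)*H) + c = (0 + (6 - 3)*14) - 269 = (0 + 3*14) - 269 = (0 + 42) - 269 = 42 - 269 = -227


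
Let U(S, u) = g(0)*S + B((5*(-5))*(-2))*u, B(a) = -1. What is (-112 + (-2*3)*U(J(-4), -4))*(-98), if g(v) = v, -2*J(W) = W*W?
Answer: 13328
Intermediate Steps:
J(W) = -W**2/2 (J(W) = -W*W/2 = -W**2/2)
U(S, u) = -u (U(S, u) = 0*S - u = 0 - u = -u)
(-112 + (-2*3)*U(J(-4), -4))*(-98) = (-112 + (-2*3)*(-1*(-4)))*(-98) = (-112 - 6*4)*(-98) = (-112 - 24)*(-98) = -136*(-98) = 13328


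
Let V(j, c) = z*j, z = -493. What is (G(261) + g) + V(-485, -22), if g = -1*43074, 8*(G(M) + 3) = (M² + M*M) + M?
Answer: 1704727/8 ≈ 2.1309e+5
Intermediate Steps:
G(M) = -3 + M²/4 + M/8 (G(M) = -3 + ((M² + M*M) + M)/8 = -3 + ((M² + M²) + M)/8 = -3 + (2*M² + M)/8 = -3 + (M + 2*M²)/8 = -3 + (M²/4 + M/8) = -3 + M²/4 + M/8)
g = -43074
V(j, c) = -493*j
(G(261) + g) + V(-485, -22) = ((-3 + (¼)*261² + (⅛)*261) - 43074) - 493*(-485) = ((-3 + (¼)*68121 + 261/8) - 43074) + 239105 = ((-3 + 68121/4 + 261/8) - 43074) + 239105 = (136479/8 - 43074) + 239105 = -208113/8 + 239105 = 1704727/8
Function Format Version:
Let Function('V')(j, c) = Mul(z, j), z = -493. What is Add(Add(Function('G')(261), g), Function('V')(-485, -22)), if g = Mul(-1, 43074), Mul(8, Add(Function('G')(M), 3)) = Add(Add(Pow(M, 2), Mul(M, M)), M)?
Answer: Rational(1704727, 8) ≈ 2.1309e+5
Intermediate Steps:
Function('G')(M) = Add(-3, Mul(Rational(1, 4), Pow(M, 2)), Mul(Rational(1, 8), M)) (Function('G')(M) = Add(-3, Mul(Rational(1, 8), Add(Add(Pow(M, 2), Mul(M, M)), M))) = Add(-3, Mul(Rational(1, 8), Add(Add(Pow(M, 2), Pow(M, 2)), M))) = Add(-3, Mul(Rational(1, 8), Add(Mul(2, Pow(M, 2)), M))) = Add(-3, Mul(Rational(1, 8), Add(M, Mul(2, Pow(M, 2))))) = Add(-3, Add(Mul(Rational(1, 4), Pow(M, 2)), Mul(Rational(1, 8), M))) = Add(-3, Mul(Rational(1, 4), Pow(M, 2)), Mul(Rational(1, 8), M)))
g = -43074
Function('V')(j, c) = Mul(-493, j)
Add(Add(Function('G')(261), g), Function('V')(-485, -22)) = Add(Add(Add(-3, Mul(Rational(1, 4), Pow(261, 2)), Mul(Rational(1, 8), 261)), -43074), Mul(-493, -485)) = Add(Add(Add(-3, Mul(Rational(1, 4), 68121), Rational(261, 8)), -43074), 239105) = Add(Add(Add(-3, Rational(68121, 4), Rational(261, 8)), -43074), 239105) = Add(Add(Rational(136479, 8), -43074), 239105) = Add(Rational(-208113, 8), 239105) = Rational(1704727, 8)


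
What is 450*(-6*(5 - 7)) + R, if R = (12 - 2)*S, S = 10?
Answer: 5500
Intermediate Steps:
R = 100 (R = (12 - 2)*10 = 10*10 = 100)
450*(-6*(5 - 7)) + R = 450*(-6*(5 - 7)) + 100 = 450*(-6*(-2)) + 100 = 450*12 + 100 = 5400 + 100 = 5500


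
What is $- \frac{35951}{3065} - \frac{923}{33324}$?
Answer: $- \frac{1200860119}{102138060} \approx -11.757$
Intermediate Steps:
$- \frac{35951}{3065} - \frac{923}{33324} = - \frac{1200860119}{102138060}$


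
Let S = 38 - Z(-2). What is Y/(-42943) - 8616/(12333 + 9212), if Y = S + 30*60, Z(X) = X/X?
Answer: -409575053/925206935 ≈ -0.44268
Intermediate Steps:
Z(X) = 1
S = 37 (S = 38 - 1*1 = 38 - 1 = 37)
Y = 1837 (Y = 37 + 30*60 = 37 + 1800 = 1837)
Y/(-42943) - 8616/(12333 + 9212) = 1837/(-42943) - 8616/(12333 + 9212) = 1837*(-1/42943) - 8616/21545 = -1837/42943 - 8616*1/21545 = -1837/42943 - 8616/21545 = -409575053/925206935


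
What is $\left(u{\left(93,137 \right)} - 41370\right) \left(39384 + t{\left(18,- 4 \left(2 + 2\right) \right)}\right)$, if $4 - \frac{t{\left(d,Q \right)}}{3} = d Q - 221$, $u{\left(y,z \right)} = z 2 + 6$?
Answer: $-1681526070$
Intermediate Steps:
$u{\left(y,z \right)} = 6 + 2 z$ ($u{\left(y,z \right)} = 2 z + 6 = 6 + 2 z$)
$t{\left(d,Q \right)} = 675 - 3 Q d$ ($t{\left(d,Q \right)} = 12 - 3 \left(d Q - 221\right) = 12 - 3 \left(Q d - 221\right) = 12 - 3 \left(-221 + Q d\right) = 12 - \left(-663 + 3 Q d\right) = 675 - 3 Q d$)
$\left(u{\left(93,137 \right)} - 41370\right) \left(39384 + t{\left(18,- 4 \left(2 + 2\right) \right)}\right) = \left(\left(6 + 2 \cdot 137\right) - 41370\right) \left(39384 - \left(-675 + 3 \left(- 4 \left(2 + 2\right)\right) 18\right)\right) = \left(\left(6 + 274\right) - 41370\right) \left(39384 - \left(-675 + 3 \left(\left(-4\right) 4\right) 18\right)\right) = \left(280 - 41370\right) \left(39384 - \left(-675 - 864\right)\right) = - 41090 \left(39384 + \left(675 + 864\right)\right) = - 41090 \left(39384 + 1539\right) = \left(-41090\right) 40923 = -1681526070$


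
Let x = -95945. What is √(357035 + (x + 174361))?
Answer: √435451 ≈ 659.89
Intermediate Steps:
√(357035 + (x + 174361)) = √(357035 + (-95945 + 174361)) = √(357035 + 78416) = √435451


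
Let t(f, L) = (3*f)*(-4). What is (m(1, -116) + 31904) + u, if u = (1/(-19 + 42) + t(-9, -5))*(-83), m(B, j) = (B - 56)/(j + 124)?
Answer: 4219031/184 ≈ 22930.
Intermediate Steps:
m(B, j) = (-56 + B)/(124 + j)
t(f, L) = -12*f
u = -206255/23 (u = (1/(-19 + 42) - 12*(-9))*(-83) = (1/23 + 108)*(-83) = (2485/23)*(-83) = -206255/23 ≈ -8967.6)
(m(1, -116) + 31904) + u = ((-56 + 1)/(124 - 116) + 31904) - 206255/23 = (-55/8 + 31904) - 206255/23 = 255177/8 - 206255/23 = 4219031/184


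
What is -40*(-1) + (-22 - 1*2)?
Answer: 16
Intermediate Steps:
-40*(-1) + (-22 - 1*2) = 40 + (-22 - 2) = 40 - 24 = 16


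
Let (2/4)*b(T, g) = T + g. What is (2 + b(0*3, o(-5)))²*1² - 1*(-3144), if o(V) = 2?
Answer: 3180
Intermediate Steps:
b(T, g) = 2*T + 2*g (b(T, g) = 2*(T + g) = 2*T + 2*g)
(2 + b(0*3, o(-5)))²*1² - 1*(-3144) = (2 + (2*(0*3) + 2*2))²*1² - 1*(-3144) = (2 + (2*0 + 4))²*1 + 3144 = (2 + (0 + 4))²*1 + 3144 = (2 + 4)²*1 + 3144 = 6²*1 + 3144 = 36*1 + 3144 = 36 + 3144 = 3180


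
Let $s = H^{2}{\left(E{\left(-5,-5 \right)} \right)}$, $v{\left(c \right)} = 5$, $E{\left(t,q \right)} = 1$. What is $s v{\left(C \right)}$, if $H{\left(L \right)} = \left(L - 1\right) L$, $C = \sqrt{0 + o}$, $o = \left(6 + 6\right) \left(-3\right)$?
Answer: $0$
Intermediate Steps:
$o = -36$ ($o = 12 \left(-3\right) = -36$)
$C = 6 i$ ($C = \sqrt{0 - 36} = \sqrt{-36} = 6 i \approx 6.0 i$)
$H{\left(L \right)} = L \left(-1 + L\right)$ ($H{\left(L \right)} = \left(-1 + L\right) L = L \left(-1 + L\right)$)
$s = 0$ ($s = \left(1 \left(-1 + 1\right)\right)^{2} = \left(1 \cdot 0\right)^{2} = 0^{2} = 0$)
$s v{\left(C \right)} = 0 \cdot 5 = 0$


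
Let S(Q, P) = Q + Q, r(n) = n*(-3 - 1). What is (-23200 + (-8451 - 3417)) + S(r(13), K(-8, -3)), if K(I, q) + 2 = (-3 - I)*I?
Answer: -35172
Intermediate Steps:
K(I, q) = -2 + I*(-3 - I) (K(I, q) = -2 + (-3 - I)*I = -2 + I*(-3 - I))
r(n) = -4*n (r(n) = n*(-4) = -4*n)
S(Q, P) = 2*Q
(-23200 + (-8451 - 3417)) + S(r(13), K(-8, -3)) = (-23200 + (-8451 - 3417)) + 2*(-4*13) = (-23200 - 11868) + 2*(-52) = -35068 - 104 = -35172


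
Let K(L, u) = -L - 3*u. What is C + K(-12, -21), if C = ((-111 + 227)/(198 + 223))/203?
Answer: 221029/2947 ≈ 75.001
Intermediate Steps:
C = 4/2947 (C = (116/421)*(1/203) = 4/2947 ≈ 0.0013573)
C + K(-12, -21) = 4/2947 + (-1*(-12) - 3*(-21)) = 4/2947 + (12 + 63) = 4/2947 + 75 = 221029/2947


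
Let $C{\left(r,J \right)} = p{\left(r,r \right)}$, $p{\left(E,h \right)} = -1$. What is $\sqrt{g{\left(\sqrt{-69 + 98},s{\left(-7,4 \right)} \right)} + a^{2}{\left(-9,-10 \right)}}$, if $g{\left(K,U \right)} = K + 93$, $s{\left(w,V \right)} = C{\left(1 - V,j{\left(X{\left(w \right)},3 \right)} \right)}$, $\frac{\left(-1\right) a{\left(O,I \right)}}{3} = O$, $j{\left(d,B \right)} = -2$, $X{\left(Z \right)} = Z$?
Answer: $\sqrt{822 + \sqrt{29}} \approx 28.764$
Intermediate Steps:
$a{\left(O,I \right)} = - 3 O$
$C{\left(r,J \right)} = -1$
$s{\left(w,V \right)} = -1$
$g{\left(K,U \right)} = 93 + K$
$\sqrt{g{\left(\sqrt{-69 + 98},s{\left(-7,4 \right)} \right)} + a^{2}{\left(-9,-10 \right)}} = \sqrt{\left(93 + \sqrt{-69 + 98}\right) + \left(\left(-3\right) \left(-9\right)\right)^{2}} = \sqrt{\left(93 + \sqrt{29}\right) + 27^{2}} = \sqrt{\left(93 + \sqrt{29}\right) + 729} = \sqrt{822 + \sqrt{29}}$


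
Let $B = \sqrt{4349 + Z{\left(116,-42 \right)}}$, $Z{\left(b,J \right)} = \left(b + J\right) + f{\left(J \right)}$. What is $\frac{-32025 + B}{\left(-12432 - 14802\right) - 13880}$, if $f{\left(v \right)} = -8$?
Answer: $\frac{525}{674} - \frac{\sqrt{4415}}{41114} \approx 0.77732$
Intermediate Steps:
$Z{\left(b,J \right)} = -8 + J + b$ ($Z{\left(b,J \right)} = \left(b + J\right) - 8 = \left(J + b\right) - 8 = -8 + J + b$)
$B = \sqrt{4415}$ ($B = \sqrt{4349 - -66} = \sqrt{4349 + 66} = \sqrt{4415} \approx 66.445$)
$\frac{-32025 + B}{\left(-12432 - 14802\right) - 13880} = \frac{-32025 + \sqrt{4415}}{\left(-12432 - 14802\right) - 13880} = \frac{-32025 + \sqrt{4415}}{-27234 - 13880} = \frac{-32025 + \sqrt{4415}}{-41114} = \left(-32025 + \sqrt{4415}\right) \left(- \frac{1}{41114}\right) = \frac{525}{674} - \frac{\sqrt{4415}}{41114}$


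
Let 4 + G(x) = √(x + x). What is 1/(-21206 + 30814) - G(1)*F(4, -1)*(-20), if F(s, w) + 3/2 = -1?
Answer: 1921601/9608 - 50*√2 ≈ 129.29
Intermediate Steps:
F(s, w) = -5/2 (F(s, w) = -3/2 - 1 = -5/2)
G(x) = -4 + √2*√x (G(x) = -4 + √(x + x) = -4 + √(2*x) = -4 + √2*√x)
1/(-21206 + 30814) - G(1)*F(4, -1)*(-20) = 1/(-21206 + 30814) - (-4 + √2*√1)*(-5/2)*(-20) = 1/9608 - (-4 + √2*1)*(-5/2)*(-20) = 1/9608 - (-4 + √2)*(-5/2)*(-20) = 1/9608 - (10 - 5*√2/2)*(-20) = 1/9608 - (-200 + 50*√2) = 1/9608 + (200 - 50*√2) = 1921601/9608 - 50*√2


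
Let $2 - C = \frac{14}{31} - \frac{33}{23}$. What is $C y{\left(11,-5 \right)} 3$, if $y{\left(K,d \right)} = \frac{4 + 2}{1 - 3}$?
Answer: $- \frac{19143}{713} \approx -26.849$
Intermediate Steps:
$y{\left(K,d \right)} = -3$ ($y{\left(K,d \right)} = \frac{6}{-2} = 6 \left(- \frac{1}{2}\right) = -3$)
$C = \frac{2127}{713}$ ($C = 2 - \left(\frac{14}{31} - \frac{33}{23}\right) = 2 - - \frac{701}{713} = 2 + \frac{701}{713} = \frac{2127}{713} \approx 2.9832$)
$C y{\left(11,-5 \right)} 3 = \frac{2127}{713} \left(-3\right) 3 = \left(- \frac{6381}{713}\right) 3 = - \frac{19143}{713}$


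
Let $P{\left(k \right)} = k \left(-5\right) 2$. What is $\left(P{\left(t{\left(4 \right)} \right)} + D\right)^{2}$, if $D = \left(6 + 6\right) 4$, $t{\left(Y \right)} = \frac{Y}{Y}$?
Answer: $1444$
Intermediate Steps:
$t{\left(Y \right)} = 1$
$P{\left(k \right)} = - 10 k$ ($P{\left(k \right)} = - 5 k 2 = - 10 k$)
$D = 48$ ($D = 12 \cdot 4 = 48$)
$\left(P{\left(t{\left(4 \right)} \right)} + D\right)^{2} = \left(\left(-10\right) 1 + 48\right)^{2} = \left(-10 + 48\right)^{2} = 38^{2} = 1444$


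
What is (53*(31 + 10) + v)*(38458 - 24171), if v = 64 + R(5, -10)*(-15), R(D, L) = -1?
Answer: 32174324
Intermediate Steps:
v = 79 (v = 64 - 1*(-15) = 64 + 15 = 79)
(53*(31 + 10) + v)*(38458 - 24171) = (53*(31 + 10) + 79)*(38458 - 24171) = (53*41 + 79)*14287 = (2173 + 79)*14287 = 2252*14287 = 32174324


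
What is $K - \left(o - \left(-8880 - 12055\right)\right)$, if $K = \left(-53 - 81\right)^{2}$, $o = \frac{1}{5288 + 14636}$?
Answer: $- \frac{59353597}{19924} \approx -2979.0$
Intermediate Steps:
$o = \frac{1}{19924} \approx 5.0191 \cdot 10^{-5}$
$K = 17956$ ($K = \left(-134\right)^{2} = 17956$)
$K - \left(o - \left(-8880 - 12055\right)\right) = 17956 - \left(\frac{1}{19924} - \left(-8880 - 12055\right)\right) = 17956 - \left(\frac{1}{19924} - -20935\right) = 17956 - \left(\frac{1}{19924} + 20935\right) = 17956 - \frac{417108941}{19924} = - \frac{59353597}{19924}$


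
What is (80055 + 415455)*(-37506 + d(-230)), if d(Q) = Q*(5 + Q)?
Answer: 7058044440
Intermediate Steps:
(80055 + 415455)*(-37506 + d(-230)) = (80055 + 415455)*(-37506 - 230*(5 - 230)) = 495510*(-37506 - 230*(-225)) = 495510*(-37506 + 51750) = 495510*14244 = 7058044440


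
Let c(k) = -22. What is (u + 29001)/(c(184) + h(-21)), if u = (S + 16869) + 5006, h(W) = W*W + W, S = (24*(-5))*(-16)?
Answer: 26398/199 ≈ 132.65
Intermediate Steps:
S = 1920 (S = -120*(-16) = 1920)
h(W) = W + W**2 (h(W) = W**2 + W = W + W**2)
u = 23795 (u = (1920 + 16869) + 5006 = 18789 + 5006 = 23795)
(u + 29001)/(c(184) + h(-21)) = (23795 + 29001)/(-22 - 21*(1 - 21)) = 52796/(-22 - 21*(-20)) = 52796/(-22 + 420) = 52796/398 = 52796*(1/398) = 26398/199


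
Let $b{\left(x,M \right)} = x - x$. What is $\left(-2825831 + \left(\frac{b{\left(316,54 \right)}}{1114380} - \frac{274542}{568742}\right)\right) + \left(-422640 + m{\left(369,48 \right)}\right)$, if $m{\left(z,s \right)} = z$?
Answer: $- \frac{923666151113}{284371} \approx -3.2481 \cdot 10^{6}$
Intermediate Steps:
$b{\left(x,M \right)} = 0$
$\left(-2825831 + \left(\frac{b{\left(316,54 \right)}}{1114380} - \frac{274542}{568742}\right)\right) + \left(-422640 + m{\left(369,48 \right)}\right) = \left(-2825831 + \left(\frac{0}{1114380} - \frac{274542}{568742}\right)\right) + \left(-422640 + 369\right) = \left(-2825831 + \left(0 \cdot \frac{1}{1114380} - \frac{137271}{284371}\right)\right) - 422271 = \left(-2825831 + \left(0 - \frac{137271}{284371}\right)\right) - 422271 = \left(-2825831 - \frac{137271}{284371}\right) - 422271 = - \frac{803584524572}{284371} - 422271 = - \frac{923666151113}{284371}$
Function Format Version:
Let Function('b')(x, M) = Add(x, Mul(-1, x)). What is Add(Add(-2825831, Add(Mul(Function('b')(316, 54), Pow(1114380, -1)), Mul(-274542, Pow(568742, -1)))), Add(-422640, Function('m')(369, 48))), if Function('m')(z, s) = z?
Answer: Rational(-923666151113, 284371) ≈ -3.2481e+6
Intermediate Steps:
Function('b')(x, M) = 0
Add(Add(-2825831, Add(Mul(Function('b')(316, 54), Pow(1114380, -1)), Mul(-274542, Pow(568742, -1)))), Add(-422640, Function('m')(369, 48))) = Add(Add(-2825831, Add(Mul(0, Pow(1114380, -1)), Mul(-274542, Pow(568742, -1)))), Add(-422640, 369)) = Add(Add(-2825831, Add(Mul(0, Rational(1, 1114380)), Mul(-274542, Rational(1, 568742)))), -422271) = Add(Add(-2825831, Add(0, Rational(-137271, 284371))), -422271) = Add(Add(-2825831, Rational(-137271, 284371)), -422271) = Add(Rational(-803584524572, 284371), -422271) = Rational(-923666151113, 284371)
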